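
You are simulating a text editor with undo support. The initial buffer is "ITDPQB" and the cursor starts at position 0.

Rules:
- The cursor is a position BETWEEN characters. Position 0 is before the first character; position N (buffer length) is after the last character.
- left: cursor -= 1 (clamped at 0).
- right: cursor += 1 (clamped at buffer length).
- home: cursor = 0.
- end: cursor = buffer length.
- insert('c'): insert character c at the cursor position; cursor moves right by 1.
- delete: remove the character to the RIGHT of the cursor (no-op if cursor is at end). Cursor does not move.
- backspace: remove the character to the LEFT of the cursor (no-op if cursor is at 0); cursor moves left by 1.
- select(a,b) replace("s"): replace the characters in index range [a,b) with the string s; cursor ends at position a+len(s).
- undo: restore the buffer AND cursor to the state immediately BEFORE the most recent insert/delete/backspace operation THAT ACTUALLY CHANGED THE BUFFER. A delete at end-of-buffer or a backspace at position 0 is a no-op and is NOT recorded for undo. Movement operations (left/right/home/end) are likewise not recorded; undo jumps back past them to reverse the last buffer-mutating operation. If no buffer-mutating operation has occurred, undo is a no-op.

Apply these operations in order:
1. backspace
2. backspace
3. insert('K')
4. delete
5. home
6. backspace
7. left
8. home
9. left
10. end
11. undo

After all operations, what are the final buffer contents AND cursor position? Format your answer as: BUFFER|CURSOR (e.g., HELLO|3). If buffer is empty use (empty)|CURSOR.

After op 1 (backspace): buf='ITDPQB' cursor=0
After op 2 (backspace): buf='ITDPQB' cursor=0
After op 3 (insert('K')): buf='KITDPQB' cursor=1
After op 4 (delete): buf='KTDPQB' cursor=1
After op 5 (home): buf='KTDPQB' cursor=0
After op 6 (backspace): buf='KTDPQB' cursor=0
After op 7 (left): buf='KTDPQB' cursor=0
After op 8 (home): buf='KTDPQB' cursor=0
After op 9 (left): buf='KTDPQB' cursor=0
After op 10 (end): buf='KTDPQB' cursor=6
After op 11 (undo): buf='KITDPQB' cursor=1

Answer: KITDPQB|1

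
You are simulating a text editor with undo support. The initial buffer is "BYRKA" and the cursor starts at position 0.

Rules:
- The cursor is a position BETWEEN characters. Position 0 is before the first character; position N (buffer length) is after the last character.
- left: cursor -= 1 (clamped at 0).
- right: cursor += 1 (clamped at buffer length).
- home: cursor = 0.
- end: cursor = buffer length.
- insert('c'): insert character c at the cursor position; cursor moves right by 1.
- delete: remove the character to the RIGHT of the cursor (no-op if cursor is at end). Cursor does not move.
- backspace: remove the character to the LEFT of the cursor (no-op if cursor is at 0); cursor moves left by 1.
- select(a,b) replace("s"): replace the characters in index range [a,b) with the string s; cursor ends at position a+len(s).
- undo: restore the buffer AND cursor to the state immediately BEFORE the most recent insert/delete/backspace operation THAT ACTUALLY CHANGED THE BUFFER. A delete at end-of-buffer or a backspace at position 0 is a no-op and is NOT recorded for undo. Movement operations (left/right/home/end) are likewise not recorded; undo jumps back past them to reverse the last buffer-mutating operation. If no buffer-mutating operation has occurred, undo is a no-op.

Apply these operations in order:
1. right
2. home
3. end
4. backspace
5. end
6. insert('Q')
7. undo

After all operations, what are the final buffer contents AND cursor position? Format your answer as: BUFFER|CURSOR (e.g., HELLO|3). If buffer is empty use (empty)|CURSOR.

After op 1 (right): buf='BYRKA' cursor=1
After op 2 (home): buf='BYRKA' cursor=0
After op 3 (end): buf='BYRKA' cursor=5
After op 4 (backspace): buf='BYRK' cursor=4
After op 5 (end): buf='BYRK' cursor=4
After op 6 (insert('Q')): buf='BYRKQ' cursor=5
After op 7 (undo): buf='BYRK' cursor=4

Answer: BYRK|4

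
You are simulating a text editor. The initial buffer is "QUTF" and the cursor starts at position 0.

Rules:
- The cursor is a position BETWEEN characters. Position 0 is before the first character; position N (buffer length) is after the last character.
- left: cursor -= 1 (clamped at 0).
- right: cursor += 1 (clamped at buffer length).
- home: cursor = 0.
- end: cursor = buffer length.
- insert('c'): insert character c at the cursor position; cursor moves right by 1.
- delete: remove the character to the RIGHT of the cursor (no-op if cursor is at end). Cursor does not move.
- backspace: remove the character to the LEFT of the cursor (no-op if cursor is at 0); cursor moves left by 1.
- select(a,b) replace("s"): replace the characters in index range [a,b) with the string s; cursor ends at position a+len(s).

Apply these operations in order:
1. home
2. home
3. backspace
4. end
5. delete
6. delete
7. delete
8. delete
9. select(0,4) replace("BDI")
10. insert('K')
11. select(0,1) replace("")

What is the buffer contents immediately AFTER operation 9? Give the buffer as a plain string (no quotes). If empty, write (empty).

After op 1 (home): buf='QUTF' cursor=0
After op 2 (home): buf='QUTF' cursor=0
After op 3 (backspace): buf='QUTF' cursor=0
After op 4 (end): buf='QUTF' cursor=4
After op 5 (delete): buf='QUTF' cursor=4
After op 6 (delete): buf='QUTF' cursor=4
After op 7 (delete): buf='QUTF' cursor=4
After op 8 (delete): buf='QUTF' cursor=4
After op 9 (select(0,4) replace("BDI")): buf='BDI' cursor=3

Answer: BDI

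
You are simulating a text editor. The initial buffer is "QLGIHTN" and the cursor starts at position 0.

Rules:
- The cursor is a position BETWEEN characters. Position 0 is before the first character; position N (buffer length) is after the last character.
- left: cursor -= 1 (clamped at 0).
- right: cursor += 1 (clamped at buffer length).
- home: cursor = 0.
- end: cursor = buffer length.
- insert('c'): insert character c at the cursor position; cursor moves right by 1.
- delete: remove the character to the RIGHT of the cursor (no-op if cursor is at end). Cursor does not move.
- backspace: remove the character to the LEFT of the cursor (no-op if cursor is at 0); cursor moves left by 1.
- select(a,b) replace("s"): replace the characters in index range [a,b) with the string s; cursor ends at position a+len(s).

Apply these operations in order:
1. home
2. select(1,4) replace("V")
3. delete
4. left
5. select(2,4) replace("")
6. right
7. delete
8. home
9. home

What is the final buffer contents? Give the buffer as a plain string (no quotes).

After op 1 (home): buf='QLGIHTN' cursor=0
After op 2 (select(1,4) replace("V")): buf='QVHTN' cursor=2
After op 3 (delete): buf='QVTN' cursor=2
After op 4 (left): buf='QVTN' cursor=1
After op 5 (select(2,4) replace("")): buf='QV' cursor=2
After op 6 (right): buf='QV' cursor=2
After op 7 (delete): buf='QV' cursor=2
After op 8 (home): buf='QV' cursor=0
After op 9 (home): buf='QV' cursor=0

Answer: QV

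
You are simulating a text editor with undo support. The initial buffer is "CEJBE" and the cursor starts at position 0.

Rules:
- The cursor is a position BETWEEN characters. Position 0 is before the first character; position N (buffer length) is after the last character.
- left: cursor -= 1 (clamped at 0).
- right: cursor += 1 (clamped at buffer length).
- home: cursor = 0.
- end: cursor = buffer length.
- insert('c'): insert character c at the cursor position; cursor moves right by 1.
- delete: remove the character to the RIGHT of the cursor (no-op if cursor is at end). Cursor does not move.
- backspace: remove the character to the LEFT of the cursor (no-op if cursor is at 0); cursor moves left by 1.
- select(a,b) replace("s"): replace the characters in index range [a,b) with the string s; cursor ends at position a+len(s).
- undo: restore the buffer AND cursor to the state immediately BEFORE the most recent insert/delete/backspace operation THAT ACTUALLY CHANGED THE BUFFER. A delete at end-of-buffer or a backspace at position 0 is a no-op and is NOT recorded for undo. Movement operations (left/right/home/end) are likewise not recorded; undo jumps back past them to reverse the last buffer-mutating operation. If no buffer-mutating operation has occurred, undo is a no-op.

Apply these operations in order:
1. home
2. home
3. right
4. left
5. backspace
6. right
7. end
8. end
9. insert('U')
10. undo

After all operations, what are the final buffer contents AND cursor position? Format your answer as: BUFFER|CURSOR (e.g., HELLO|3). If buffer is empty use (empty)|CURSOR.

Answer: CEJBE|5

Derivation:
After op 1 (home): buf='CEJBE' cursor=0
After op 2 (home): buf='CEJBE' cursor=0
After op 3 (right): buf='CEJBE' cursor=1
After op 4 (left): buf='CEJBE' cursor=0
After op 5 (backspace): buf='CEJBE' cursor=0
After op 6 (right): buf='CEJBE' cursor=1
After op 7 (end): buf='CEJBE' cursor=5
After op 8 (end): buf='CEJBE' cursor=5
After op 9 (insert('U')): buf='CEJBEU' cursor=6
After op 10 (undo): buf='CEJBE' cursor=5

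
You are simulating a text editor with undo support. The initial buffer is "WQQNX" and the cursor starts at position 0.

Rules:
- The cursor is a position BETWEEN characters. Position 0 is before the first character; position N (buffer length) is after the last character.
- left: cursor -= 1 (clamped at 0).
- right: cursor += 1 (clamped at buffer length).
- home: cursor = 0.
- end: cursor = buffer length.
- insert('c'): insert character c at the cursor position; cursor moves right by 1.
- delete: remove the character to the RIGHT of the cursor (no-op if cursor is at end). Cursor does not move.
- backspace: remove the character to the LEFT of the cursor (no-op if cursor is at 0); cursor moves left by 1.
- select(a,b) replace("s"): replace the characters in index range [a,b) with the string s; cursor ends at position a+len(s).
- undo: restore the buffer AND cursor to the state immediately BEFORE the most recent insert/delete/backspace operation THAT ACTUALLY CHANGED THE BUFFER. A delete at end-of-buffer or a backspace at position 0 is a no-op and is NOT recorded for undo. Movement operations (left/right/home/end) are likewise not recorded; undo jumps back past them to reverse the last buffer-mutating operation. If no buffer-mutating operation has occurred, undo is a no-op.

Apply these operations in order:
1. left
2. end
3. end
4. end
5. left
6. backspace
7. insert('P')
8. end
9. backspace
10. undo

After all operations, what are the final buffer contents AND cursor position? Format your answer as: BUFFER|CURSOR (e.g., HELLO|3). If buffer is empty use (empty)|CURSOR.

Answer: WQQPX|5

Derivation:
After op 1 (left): buf='WQQNX' cursor=0
After op 2 (end): buf='WQQNX' cursor=5
After op 3 (end): buf='WQQNX' cursor=5
After op 4 (end): buf='WQQNX' cursor=5
After op 5 (left): buf='WQQNX' cursor=4
After op 6 (backspace): buf='WQQX' cursor=3
After op 7 (insert('P')): buf='WQQPX' cursor=4
After op 8 (end): buf='WQQPX' cursor=5
After op 9 (backspace): buf='WQQP' cursor=4
After op 10 (undo): buf='WQQPX' cursor=5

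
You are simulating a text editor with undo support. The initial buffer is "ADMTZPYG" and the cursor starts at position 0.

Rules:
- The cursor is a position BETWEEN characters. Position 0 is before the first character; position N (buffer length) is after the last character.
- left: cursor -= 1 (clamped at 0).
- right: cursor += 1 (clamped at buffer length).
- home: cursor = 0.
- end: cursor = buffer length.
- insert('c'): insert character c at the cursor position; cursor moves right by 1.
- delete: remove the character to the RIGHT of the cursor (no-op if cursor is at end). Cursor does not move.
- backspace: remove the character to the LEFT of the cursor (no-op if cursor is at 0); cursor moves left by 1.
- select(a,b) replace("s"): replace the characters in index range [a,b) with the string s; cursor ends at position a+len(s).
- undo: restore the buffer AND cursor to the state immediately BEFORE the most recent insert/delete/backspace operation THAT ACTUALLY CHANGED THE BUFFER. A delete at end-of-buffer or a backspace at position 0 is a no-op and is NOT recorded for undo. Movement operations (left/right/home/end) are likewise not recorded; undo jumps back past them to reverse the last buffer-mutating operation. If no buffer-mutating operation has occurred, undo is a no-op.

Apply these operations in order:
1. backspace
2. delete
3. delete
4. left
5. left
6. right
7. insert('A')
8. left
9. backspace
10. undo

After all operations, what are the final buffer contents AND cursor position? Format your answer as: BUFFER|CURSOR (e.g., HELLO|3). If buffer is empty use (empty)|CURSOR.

Answer: MATZPYG|1

Derivation:
After op 1 (backspace): buf='ADMTZPYG' cursor=0
After op 2 (delete): buf='DMTZPYG' cursor=0
After op 3 (delete): buf='MTZPYG' cursor=0
After op 4 (left): buf='MTZPYG' cursor=0
After op 5 (left): buf='MTZPYG' cursor=0
After op 6 (right): buf='MTZPYG' cursor=1
After op 7 (insert('A')): buf='MATZPYG' cursor=2
After op 8 (left): buf='MATZPYG' cursor=1
After op 9 (backspace): buf='ATZPYG' cursor=0
After op 10 (undo): buf='MATZPYG' cursor=1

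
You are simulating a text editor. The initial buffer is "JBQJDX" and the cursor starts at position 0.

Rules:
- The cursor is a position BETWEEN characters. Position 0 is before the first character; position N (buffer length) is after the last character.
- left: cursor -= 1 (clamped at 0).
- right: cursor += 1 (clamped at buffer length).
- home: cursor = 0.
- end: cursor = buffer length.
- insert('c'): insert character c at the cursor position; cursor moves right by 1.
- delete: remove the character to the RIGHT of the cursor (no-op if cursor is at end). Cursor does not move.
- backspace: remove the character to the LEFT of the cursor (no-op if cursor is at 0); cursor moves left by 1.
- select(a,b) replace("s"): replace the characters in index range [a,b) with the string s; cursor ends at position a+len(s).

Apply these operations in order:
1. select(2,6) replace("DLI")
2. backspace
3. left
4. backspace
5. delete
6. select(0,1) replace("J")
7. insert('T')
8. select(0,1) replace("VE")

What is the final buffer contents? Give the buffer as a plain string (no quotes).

Answer: VETB

Derivation:
After op 1 (select(2,6) replace("DLI")): buf='JBDLI' cursor=5
After op 2 (backspace): buf='JBDL' cursor=4
After op 3 (left): buf='JBDL' cursor=3
After op 4 (backspace): buf='JBL' cursor=2
After op 5 (delete): buf='JB' cursor=2
After op 6 (select(0,1) replace("J")): buf='JB' cursor=1
After op 7 (insert('T')): buf='JTB' cursor=2
After op 8 (select(0,1) replace("VE")): buf='VETB' cursor=2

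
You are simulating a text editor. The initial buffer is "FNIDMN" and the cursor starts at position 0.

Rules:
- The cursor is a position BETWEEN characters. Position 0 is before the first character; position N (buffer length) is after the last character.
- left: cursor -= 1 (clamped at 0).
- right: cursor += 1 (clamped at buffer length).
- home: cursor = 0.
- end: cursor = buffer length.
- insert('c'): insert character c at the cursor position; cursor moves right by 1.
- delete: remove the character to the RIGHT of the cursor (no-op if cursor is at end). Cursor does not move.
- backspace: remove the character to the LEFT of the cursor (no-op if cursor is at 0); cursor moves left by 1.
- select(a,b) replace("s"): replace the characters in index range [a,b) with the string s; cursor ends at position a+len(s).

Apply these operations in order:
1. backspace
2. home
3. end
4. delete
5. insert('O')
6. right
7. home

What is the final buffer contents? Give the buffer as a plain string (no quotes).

Answer: FNIDMNO

Derivation:
After op 1 (backspace): buf='FNIDMN' cursor=0
After op 2 (home): buf='FNIDMN' cursor=0
After op 3 (end): buf='FNIDMN' cursor=6
After op 4 (delete): buf='FNIDMN' cursor=6
After op 5 (insert('O')): buf='FNIDMNO' cursor=7
After op 6 (right): buf='FNIDMNO' cursor=7
After op 7 (home): buf='FNIDMNO' cursor=0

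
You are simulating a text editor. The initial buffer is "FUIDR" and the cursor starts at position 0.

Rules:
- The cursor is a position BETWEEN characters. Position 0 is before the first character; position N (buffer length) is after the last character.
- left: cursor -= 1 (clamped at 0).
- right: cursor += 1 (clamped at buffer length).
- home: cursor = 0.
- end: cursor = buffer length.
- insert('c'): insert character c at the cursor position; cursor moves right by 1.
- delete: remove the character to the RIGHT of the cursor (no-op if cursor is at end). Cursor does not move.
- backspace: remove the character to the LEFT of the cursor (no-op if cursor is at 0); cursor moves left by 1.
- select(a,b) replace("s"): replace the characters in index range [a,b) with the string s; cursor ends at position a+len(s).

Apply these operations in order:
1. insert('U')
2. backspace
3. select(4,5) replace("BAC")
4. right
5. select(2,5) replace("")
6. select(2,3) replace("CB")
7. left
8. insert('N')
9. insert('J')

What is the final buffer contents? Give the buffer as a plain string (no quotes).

Answer: FUCNJBC

Derivation:
After op 1 (insert('U')): buf='UFUIDR' cursor=1
After op 2 (backspace): buf='FUIDR' cursor=0
After op 3 (select(4,5) replace("BAC")): buf='FUIDBAC' cursor=7
After op 4 (right): buf='FUIDBAC' cursor=7
After op 5 (select(2,5) replace("")): buf='FUAC' cursor=2
After op 6 (select(2,3) replace("CB")): buf='FUCBC' cursor=4
After op 7 (left): buf='FUCBC' cursor=3
After op 8 (insert('N')): buf='FUCNBC' cursor=4
After op 9 (insert('J')): buf='FUCNJBC' cursor=5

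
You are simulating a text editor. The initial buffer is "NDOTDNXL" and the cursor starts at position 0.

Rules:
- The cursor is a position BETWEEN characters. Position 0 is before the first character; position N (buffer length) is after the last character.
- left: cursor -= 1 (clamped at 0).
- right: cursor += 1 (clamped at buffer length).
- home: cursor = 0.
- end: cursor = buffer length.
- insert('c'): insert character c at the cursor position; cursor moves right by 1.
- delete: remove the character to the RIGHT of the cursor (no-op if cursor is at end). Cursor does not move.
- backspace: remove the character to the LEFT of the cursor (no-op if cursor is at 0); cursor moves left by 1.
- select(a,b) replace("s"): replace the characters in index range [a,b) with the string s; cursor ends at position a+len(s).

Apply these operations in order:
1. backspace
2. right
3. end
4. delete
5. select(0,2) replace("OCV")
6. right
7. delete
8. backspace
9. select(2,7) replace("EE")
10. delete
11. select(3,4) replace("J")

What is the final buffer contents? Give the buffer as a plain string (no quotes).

Answer: OCEJ

Derivation:
After op 1 (backspace): buf='NDOTDNXL' cursor=0
After op 2 (right): buf='NDOTDNXL' cursor=1
After op 3 (end): buf='NDOTDNXL' cursor=8
After op 4 (delete): buf='NDOTDNXL' cursor=8
After op 5 (select(0,2) replace("OCV")): buf='OCVOTDNXL' cursor=3
After op 6 (right): buf='OCVOTDNXL' cursor=4
After op 7 (delete): buf='OCVODNXL' cursor=4
After op 8 (backspace): buf='OCVDNXL' cursor=3
After op 9 (select(2,7) replace("EE")): buf='OCEE' cursor=4
After op 10 (delete): buf='OCEE' cursor=4
After op 11 (select(3,4) replace("J")): buf='OCEJ' cursor=4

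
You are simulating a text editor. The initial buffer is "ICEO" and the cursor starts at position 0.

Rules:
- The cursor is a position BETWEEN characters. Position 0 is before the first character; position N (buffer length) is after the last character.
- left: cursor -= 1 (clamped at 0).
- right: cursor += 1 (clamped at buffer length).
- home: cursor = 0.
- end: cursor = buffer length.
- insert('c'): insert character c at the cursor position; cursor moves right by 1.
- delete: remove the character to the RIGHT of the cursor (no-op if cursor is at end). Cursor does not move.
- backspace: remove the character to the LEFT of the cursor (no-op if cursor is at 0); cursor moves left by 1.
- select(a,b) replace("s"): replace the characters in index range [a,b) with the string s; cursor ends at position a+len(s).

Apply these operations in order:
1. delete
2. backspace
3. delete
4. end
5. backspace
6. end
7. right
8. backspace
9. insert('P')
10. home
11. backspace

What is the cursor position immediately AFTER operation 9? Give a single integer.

Answer: 1

Derivation:
After op 1 (delete): buf='CEO' cursor=0
After op 2 (backspace): buf='CEO' cursor=0
After op 3 (delete): buf='EO' cursor=0
After op 4 (end): buf='EO' cursor=2
After op 5 (backspace): buf='E' cursor=1
After op 6 (end): buf='E' cursor=1
After op 7 (right): buf='E' cursor=1
After op 8 (backspace): buf='(empty)' cursor=0
After op 9 (insert('P')): buf='P' cursor=1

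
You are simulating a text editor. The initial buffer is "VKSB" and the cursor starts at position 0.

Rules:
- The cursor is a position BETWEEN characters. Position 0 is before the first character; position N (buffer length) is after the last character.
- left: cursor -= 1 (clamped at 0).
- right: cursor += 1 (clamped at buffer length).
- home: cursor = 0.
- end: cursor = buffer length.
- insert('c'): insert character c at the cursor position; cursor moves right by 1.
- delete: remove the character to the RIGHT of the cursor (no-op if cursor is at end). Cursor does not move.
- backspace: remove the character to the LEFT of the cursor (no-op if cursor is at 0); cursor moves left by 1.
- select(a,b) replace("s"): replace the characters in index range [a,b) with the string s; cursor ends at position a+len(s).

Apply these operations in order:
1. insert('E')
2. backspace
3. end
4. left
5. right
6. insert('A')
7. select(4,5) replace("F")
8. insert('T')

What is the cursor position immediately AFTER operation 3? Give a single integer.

After op 1 (insert('E')): buf='EVKSB' cursor=1
After op 2 (backspace): buf='VKSB' cursor=0
After op 3 (end): buf='VKSB' cursor=4

Answer: 4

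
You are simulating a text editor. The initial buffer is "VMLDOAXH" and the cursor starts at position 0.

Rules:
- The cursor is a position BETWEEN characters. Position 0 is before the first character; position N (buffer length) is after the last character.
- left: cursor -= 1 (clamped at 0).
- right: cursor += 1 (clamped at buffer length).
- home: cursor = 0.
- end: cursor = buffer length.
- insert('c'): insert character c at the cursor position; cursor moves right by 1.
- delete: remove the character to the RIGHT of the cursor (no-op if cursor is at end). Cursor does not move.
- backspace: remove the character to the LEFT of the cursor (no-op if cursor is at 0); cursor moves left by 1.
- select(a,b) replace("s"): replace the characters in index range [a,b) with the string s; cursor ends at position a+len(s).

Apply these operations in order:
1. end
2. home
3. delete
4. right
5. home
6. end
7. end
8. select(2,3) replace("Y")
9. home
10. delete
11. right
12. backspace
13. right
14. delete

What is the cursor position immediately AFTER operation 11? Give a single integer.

After op 1 (end): buf='VMLDOAXH' cursor=8
After op 2 (home): buf='VMLDOAXH' cursor=0
After op 3 (delete): buf='MLDOAXH' cursor=0
After op 4 (right): buf='MLDOAXH' cursor=1
After op 5 (home): buf='MLDOAXH' cursor=0
After op 6 (end): buf='MLDOAXH' cursor=7
After op 7 (end): buf='MLDOAXH' cursor=7
After op 8 (select(2,3) replace("Y")): buf='MLYOAXH' cursor=3
After op 9 (home): buf='MLYOAXH' cursor=0
After op 10 (delete): buf='LYOAXH' cursor=0
After op 11 (right): buf='LYOAXH' cursor=1

Answer: 1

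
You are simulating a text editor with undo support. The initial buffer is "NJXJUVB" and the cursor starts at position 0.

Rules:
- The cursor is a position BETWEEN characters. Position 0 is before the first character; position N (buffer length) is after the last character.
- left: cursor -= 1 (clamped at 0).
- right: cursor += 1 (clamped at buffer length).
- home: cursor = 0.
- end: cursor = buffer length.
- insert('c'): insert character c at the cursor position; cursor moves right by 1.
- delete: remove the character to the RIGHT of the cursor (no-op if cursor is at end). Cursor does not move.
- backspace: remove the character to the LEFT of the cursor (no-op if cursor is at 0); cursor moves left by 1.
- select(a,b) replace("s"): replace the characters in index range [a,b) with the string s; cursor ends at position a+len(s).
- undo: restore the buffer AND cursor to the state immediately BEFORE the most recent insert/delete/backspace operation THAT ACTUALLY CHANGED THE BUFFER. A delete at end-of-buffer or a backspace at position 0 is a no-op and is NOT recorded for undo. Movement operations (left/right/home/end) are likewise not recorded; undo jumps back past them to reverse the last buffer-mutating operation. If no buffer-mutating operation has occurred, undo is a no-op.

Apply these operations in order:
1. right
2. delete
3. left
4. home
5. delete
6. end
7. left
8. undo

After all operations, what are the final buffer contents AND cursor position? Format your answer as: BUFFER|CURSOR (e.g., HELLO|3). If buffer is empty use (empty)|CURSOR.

Answer: NXJUVB|0

Derivation:
After op 1 (right): buf='NJXJUVB' cursor=1
After op 2 (delete): buf='NXJUVB' cursor=1
After op 3 (left): buf='NXJUVB' cursor=0
After op 4 (home): buf='NXJUVB' cursor=0
After op 5 (delete): buf='XJUVB' cursor=0
After op 6 (end): buf='XJUVB' cursor=5
After op 7 (left): buf='XJUVB' cursor=4
After op 8 (undo): buf='NXJUVB' cursor=0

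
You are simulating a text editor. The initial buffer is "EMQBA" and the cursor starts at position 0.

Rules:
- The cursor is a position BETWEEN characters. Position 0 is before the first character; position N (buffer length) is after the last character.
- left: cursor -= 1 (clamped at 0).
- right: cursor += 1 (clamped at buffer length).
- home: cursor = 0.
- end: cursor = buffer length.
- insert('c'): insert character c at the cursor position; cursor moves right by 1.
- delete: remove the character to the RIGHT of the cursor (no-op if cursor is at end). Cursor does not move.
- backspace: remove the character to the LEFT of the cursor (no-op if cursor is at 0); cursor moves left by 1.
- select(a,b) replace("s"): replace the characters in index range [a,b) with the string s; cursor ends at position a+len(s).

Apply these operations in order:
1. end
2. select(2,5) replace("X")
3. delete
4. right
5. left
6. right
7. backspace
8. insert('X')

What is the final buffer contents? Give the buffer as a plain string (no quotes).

Answer: EMX

Derivation:
After op 1 (end): buf='EMQBA' cursor=5
After op 2 (select(2,5) replace("X")): buf='EMX' cursor=3
After op 3 (delete): buf='EMX' cursor=3
After op 4 (right): buf='EMX' cursor=3
After op 5 (left): buf='EMX' cursor=2
After op 6 (right): buf='EMX' cursor=3
After op 7 (backspace): buf='EM' cursor=2
After op 8 (insert('X')): buf='EMX' cursor=3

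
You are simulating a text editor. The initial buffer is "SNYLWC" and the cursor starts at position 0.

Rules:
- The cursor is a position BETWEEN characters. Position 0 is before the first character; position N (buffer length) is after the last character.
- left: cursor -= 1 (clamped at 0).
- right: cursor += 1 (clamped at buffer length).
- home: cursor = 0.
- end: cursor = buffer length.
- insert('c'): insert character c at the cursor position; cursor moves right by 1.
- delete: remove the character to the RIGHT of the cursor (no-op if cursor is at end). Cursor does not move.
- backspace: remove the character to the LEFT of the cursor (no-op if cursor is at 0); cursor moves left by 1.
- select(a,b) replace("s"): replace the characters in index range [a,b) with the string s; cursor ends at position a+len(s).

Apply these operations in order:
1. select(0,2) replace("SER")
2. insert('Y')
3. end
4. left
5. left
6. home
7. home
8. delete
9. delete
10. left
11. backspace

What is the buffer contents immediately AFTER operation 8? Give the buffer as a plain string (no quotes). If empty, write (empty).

After op 1 (select(0,2) replace("SER")): buf='SERYLWC' cursor=3
After op 2 (insert('Y')): buf='SERYYLWC' cursor=4
After op 3 (end): buf='SERYYLWC' cursor=8
After op 4 (left): buf='SERYYLWC' cursor=7
After op 5 (left): buf='SERYYLWC' cursor=6
After op 6 (home): buf='SERYYLWC' cursor=0
After op 7 (home): buf='SERYYLWC' cursor=0
After op 8 (delete): buf='ERYYLWC' cursor=0

Answer: ERYYLWC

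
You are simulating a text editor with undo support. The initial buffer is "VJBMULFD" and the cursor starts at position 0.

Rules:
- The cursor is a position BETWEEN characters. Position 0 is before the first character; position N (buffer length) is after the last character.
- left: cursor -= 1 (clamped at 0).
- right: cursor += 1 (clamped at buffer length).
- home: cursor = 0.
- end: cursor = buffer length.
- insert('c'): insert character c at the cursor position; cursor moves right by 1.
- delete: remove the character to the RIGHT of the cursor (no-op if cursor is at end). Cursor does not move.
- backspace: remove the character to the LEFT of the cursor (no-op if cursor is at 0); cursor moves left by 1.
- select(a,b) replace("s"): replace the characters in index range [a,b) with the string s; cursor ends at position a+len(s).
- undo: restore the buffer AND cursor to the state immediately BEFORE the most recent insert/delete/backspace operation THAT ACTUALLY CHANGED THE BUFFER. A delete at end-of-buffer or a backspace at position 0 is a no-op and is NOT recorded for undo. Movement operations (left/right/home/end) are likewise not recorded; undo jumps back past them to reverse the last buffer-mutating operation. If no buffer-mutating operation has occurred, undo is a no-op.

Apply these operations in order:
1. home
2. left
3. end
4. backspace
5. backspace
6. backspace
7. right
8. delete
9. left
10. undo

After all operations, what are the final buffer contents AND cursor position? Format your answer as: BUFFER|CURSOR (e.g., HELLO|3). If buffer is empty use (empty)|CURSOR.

After op 1 (home): buf='VJBMULFD' cursor=0
After op 2 (left): buf='VJBMULFD' cursor=0
After op 3 (end): buf='VJBMULFD' cursor=8
After op 4 (backspace): buf='VJBMULF' cursor=7
After op 5 (backspace): buf='VJBMUL' cursor=6
After op 6 (backspace): buf='VJBMU' cursor=5
After op 7 (right): buf='VJBMU' cursor=5
After op 8 (delete): buf='VJBMU' cursor=5
After op 9 (left): buf='VJBMU' cursor=4
After op 10 (undo): buf='VJBMUL' cursor=6

Answer: VJBMUL|6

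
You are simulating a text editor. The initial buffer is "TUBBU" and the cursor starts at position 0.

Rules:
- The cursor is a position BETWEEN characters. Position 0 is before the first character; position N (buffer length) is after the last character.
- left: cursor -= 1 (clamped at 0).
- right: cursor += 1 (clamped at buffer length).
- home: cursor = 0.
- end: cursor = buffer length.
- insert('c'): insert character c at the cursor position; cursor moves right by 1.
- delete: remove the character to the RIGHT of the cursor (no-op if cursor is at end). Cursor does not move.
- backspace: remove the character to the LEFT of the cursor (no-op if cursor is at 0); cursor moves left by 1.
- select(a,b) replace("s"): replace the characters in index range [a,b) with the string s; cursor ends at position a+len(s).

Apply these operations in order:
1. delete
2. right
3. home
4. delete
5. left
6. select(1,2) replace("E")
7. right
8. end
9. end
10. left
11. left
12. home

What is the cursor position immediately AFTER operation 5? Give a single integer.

Answer: 0

Derivation:
After op 1 (delete): buf='UBBU' cursor=0
After op 2 (right): buf='UBBU' cursor=1
After op 3 (home): buf='UBBU' cursor=0
After op 4 (delete): buf='BBU' cursor=0
After op 5 (left): buf='BBU' cursor=0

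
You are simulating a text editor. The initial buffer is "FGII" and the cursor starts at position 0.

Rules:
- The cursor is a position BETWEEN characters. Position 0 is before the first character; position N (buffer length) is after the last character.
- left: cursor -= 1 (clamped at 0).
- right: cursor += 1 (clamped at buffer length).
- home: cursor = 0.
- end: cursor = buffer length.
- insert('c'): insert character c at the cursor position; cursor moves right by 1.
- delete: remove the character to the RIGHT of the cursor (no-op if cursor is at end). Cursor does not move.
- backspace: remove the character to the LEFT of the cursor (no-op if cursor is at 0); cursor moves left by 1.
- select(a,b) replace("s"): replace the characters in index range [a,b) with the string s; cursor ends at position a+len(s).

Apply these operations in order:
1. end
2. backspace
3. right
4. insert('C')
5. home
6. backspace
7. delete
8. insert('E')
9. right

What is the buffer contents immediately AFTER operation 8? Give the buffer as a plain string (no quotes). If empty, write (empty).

Answer: EGIC

Derivation:
After op 1 (end): buf='FGII' cursor=4
After op 2 (backspace): buf='FGI' cursor=3
After op 3 (right): buf='FGI' cursor=3
After op 4 (insert('C')): buf='FGIC' cursor=4
After op 5 (home): buf='FGIC' cursor=0
After op 6 (backspace): buf='FGIC' cursor=0
After op 7 (delete): buf='GIC' cursor=0
After op 8 (insert('E')): buf='EGIC' cursor=1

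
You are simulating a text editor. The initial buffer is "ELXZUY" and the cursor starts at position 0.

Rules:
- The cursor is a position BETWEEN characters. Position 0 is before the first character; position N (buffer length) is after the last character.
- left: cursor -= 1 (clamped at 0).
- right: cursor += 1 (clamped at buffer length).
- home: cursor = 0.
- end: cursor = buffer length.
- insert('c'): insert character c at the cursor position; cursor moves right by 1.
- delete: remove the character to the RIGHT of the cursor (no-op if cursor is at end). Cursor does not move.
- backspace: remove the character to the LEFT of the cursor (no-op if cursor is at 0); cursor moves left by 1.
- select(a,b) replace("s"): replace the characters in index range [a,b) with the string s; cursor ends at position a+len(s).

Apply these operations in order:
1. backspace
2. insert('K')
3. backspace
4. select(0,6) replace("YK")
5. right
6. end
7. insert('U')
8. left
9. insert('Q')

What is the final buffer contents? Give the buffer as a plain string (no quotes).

Answer: YKQU

Derivation:
After op 1 (backspace): buf='ELXZUY' cursor=0
After op 2 (insert('K')): buf='KELXZUY' cursor=1
After op 3 (backspace): buf='ELXZUY' cursor=0
After op 4 (select(0,6) replace("YK")): buf='YK' cursor=2
After op 5 (right): buf='YK' cursor=2
After op 6 (end): buf='YK' cursor=2
After op 7 (insert('U')): buf='YKU' cursor=3
After op 8 (left): buf='YKU' cursor=2
After op 9 (insert('Q')): buf='YKQU' cursor=3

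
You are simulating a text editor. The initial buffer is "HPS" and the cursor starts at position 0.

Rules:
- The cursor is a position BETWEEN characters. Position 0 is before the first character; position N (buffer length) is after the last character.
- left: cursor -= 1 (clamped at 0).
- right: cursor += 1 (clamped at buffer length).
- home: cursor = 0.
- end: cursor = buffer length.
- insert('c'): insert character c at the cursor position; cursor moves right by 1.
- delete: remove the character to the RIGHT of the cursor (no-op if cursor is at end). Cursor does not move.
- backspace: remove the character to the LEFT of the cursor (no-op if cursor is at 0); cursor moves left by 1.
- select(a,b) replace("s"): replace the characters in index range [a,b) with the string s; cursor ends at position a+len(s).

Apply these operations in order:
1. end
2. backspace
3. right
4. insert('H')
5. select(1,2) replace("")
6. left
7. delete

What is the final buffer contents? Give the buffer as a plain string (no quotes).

Answer: H

Derivation:
After op 1 (end): buf='HPS' cursor=3
After op 2 (backspace): buf='HP' cursor=2
After op 3 (right): buf='HP' cursor=2
After op 4 (insert('H')): buf='HPH' cursor=3
After op 5 (select(1,2) replace("")): buf='HH' cursor=1
After op 6 (left): buf='HH' cursor=0
After op 7 (delete): buf='H' cursor=0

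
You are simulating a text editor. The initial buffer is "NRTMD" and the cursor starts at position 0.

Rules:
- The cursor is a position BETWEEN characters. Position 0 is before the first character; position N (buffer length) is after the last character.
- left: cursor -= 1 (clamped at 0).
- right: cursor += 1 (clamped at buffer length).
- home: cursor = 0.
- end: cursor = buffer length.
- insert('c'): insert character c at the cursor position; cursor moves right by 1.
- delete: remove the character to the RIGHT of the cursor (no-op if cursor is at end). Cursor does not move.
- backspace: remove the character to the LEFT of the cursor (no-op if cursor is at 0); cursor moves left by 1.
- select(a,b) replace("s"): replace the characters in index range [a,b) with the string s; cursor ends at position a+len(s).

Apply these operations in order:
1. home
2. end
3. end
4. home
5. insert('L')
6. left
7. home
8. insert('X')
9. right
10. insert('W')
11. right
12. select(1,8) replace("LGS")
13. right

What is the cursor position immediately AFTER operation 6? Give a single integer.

After op 1 (home): buf='NRTMD' cursor=0
After op 2 (end): buf='NRTMD' cursor=5
After op 3 (end): buf='NRTMD' cursor=5
After op 4 (home): buf='NRTMD' cursor=0
After op 5 (insert('L')): buf='LNRTMD' cursor=1
After op 6 (left): buf='LNRTMD' cursor=0

Answer: 0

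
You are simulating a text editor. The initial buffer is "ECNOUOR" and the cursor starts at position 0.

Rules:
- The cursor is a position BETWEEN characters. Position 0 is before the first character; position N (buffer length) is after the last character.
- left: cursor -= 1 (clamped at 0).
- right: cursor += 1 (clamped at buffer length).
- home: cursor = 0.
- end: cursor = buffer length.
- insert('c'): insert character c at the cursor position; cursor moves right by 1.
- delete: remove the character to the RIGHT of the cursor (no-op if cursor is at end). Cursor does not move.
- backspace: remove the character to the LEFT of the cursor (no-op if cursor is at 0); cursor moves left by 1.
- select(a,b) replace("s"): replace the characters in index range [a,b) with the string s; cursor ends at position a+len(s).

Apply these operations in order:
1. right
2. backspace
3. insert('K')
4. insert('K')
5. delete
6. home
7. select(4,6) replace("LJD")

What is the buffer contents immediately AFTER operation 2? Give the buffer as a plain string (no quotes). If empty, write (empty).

After op 1 (right): buf='ECNOUOR' cursor=1
After op 2 (backspace): buf='CNOUOR' cursor=0

Answer: CNOUOR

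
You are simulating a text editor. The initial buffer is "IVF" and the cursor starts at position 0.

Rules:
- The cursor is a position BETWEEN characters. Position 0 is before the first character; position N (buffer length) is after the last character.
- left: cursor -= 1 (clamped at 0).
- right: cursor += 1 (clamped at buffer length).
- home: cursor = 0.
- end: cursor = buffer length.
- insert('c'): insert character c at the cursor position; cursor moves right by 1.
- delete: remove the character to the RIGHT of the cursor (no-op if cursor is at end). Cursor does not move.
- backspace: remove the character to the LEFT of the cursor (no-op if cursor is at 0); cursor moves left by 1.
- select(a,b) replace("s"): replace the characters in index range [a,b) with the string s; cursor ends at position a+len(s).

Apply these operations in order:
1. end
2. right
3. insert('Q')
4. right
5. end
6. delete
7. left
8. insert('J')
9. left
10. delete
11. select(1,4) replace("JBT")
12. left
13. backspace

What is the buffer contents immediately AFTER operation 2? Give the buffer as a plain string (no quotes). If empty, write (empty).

Answer: IVF

Derivation:
After op 1 (end): buf='IVF' cursor=3
After op 2 (right): buf='IVF' cursor=3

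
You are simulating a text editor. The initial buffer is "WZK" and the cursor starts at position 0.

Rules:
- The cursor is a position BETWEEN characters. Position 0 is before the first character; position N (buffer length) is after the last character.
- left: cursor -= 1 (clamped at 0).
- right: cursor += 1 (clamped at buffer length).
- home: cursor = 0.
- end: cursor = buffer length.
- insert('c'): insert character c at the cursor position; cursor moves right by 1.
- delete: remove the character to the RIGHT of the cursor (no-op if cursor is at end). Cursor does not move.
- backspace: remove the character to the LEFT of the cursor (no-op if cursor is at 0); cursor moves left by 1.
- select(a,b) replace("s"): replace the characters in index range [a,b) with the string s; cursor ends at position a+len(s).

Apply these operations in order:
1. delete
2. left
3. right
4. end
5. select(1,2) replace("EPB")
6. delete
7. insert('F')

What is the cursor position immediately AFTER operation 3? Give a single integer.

After op 1 (delete): buf='ZK' cursor=0
After op 2 (left): buf='ZK' cursor=0
After op 3 (right): buf='ZK' cursor=1

Answer: 1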